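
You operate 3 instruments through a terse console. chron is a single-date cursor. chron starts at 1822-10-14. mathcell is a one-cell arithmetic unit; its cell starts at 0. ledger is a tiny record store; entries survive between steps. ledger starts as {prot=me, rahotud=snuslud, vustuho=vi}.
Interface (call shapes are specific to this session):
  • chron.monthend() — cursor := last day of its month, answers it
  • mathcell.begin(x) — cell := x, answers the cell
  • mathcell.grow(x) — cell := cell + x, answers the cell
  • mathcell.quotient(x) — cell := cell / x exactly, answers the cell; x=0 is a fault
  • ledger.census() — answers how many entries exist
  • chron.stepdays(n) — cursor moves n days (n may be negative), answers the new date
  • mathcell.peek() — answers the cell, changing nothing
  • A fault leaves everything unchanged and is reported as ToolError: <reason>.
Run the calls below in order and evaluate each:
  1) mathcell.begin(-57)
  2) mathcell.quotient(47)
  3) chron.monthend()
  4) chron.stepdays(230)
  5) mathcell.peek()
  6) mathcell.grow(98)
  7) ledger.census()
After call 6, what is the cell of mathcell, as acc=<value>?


> mathcell.begin x=-57
  -57
> mathcell.quotient x=47
  -57/47
> chron.monthend
  1822-10-31
> chron.stepdays n=230
  1823-06-18
> mathcell.peek
  -57/47
> mathcell.grow x=98
  4549/47
> ledger.census
  3

Answer: acc=4549/47


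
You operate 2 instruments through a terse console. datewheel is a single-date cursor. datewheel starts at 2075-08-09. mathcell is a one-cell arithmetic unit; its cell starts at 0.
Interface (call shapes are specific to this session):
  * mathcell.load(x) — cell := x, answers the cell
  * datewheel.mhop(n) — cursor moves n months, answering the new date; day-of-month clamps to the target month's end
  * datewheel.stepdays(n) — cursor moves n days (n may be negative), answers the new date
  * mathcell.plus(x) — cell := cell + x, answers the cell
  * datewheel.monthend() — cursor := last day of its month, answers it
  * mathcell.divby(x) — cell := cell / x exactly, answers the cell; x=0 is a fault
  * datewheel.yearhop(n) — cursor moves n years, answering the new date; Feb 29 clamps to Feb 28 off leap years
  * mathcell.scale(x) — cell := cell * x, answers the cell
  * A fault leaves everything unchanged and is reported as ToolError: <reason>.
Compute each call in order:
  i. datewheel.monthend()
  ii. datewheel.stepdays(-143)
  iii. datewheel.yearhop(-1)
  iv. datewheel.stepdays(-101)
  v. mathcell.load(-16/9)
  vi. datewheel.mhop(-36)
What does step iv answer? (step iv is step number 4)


Answer: 2073-12-30

Derivation:
! datewheel.monthend() == 2075-08-31
! datewheel.stepdays(n→-143) == 2075-04-10
! datewheel.yearhop(n→-1) == 2074-04-10
! datewheel.stepdays(n→-101) == 2073-12-30
! mathcell.load(x→-16/9) == -16/9
! datewheel.mhop(n→-36) == 2070-12-30


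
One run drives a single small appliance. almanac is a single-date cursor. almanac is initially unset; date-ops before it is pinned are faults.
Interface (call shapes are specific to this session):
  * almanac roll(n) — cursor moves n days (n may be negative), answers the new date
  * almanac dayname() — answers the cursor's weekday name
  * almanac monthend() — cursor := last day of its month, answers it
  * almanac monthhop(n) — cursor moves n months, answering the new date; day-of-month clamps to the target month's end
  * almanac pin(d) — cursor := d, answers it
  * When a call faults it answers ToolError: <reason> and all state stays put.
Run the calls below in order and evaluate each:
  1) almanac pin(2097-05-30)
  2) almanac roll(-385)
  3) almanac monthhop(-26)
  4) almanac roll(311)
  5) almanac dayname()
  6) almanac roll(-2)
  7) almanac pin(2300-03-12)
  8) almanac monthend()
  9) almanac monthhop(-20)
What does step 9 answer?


-- 1. almanac pin(d='2097-05-30') ~> 2097-05-30
-- 2. almanac roll(n='-385') ~> 2096-05-10
-- 3. almanac monthhop(n='-26') ~> 2094-03-10
-- 4. almanac roll(n='311') ~> 2095-01-15
-- 5. almanac dayname() ~> Saturday
-- 6. almanac roll(n='-2') ~> 2095-01-13
-- 7. almanac pin(d='2300-03-12') ~> 2300-03-12
-- 8. almanac monthend() ~> 2300-03-31
-- 9. almanac monthhop(n='-20') ~> 2298-07-31

Answer: 2298-07-31


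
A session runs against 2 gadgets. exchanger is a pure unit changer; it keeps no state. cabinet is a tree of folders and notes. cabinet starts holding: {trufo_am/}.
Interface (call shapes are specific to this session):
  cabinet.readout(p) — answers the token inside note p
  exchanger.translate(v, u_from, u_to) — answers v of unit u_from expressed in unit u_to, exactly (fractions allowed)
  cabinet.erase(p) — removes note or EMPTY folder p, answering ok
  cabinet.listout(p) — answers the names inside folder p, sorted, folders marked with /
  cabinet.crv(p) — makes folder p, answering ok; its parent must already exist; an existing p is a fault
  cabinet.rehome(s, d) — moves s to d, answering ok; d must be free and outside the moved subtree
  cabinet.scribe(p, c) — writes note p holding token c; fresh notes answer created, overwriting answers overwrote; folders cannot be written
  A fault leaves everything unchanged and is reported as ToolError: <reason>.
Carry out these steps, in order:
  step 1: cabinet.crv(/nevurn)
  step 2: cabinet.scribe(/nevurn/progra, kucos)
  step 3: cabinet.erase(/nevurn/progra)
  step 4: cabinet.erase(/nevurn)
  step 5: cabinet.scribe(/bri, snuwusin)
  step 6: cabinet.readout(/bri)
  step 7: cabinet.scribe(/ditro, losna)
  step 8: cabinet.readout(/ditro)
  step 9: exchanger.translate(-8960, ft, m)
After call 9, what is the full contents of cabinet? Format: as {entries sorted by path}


> cabinet.crv p: /nevurn
  ok
> cabinet.scribe p: /nevurn/progra c: kucos
  created
> cabinet.erase p: /nevurn/progra
  ok
> cabinet.erase p: /nevurn
  ok
> cabinet.scribe p: /bri c: snuwusin
  created
> cabinet.readout p: /bri
  snuwusin
> cabinet.scribe p: /ditro c: losna
  created
> cabinet.readout p: /ditro
  losna
> exchanger.translate v: -8960 u_from: ft u_to: m
  -341376/125

Answer: {bri=snuwusin, ditro=losna, trufo_am/}


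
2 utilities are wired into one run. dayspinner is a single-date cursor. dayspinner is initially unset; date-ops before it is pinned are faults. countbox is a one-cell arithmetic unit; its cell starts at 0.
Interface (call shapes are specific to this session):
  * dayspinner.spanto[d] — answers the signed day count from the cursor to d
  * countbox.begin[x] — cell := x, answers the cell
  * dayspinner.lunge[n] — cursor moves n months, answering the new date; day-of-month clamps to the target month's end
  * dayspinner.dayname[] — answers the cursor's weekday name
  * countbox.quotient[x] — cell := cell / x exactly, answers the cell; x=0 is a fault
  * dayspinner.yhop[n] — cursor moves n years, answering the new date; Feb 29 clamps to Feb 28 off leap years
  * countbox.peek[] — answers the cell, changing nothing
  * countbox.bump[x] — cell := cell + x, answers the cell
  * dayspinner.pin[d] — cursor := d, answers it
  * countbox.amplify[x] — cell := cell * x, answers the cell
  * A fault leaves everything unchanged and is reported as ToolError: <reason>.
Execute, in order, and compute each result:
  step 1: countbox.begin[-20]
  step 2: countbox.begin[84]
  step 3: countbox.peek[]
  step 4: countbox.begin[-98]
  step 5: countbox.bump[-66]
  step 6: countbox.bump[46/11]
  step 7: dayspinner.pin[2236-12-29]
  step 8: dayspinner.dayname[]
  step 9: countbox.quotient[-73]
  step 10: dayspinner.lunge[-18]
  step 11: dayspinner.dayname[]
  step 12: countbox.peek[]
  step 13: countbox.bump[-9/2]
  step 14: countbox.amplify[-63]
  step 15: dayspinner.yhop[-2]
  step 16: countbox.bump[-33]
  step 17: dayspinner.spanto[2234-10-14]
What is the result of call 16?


$ countbox.begin x→-20
= -20
$ countbox.begin x→84
= 84
$ countbox.peek
= 84
$ countbox.begin x→-98
= -98
$ countbox.bump x→-66
= -164
$ countbox.bump x→46/11
= -1758/11
$ dayspinner.pin d→2236-12-29
= 2236-12-29
$ dayspinner.dayname
= Thursday
$ countbox.quotient x→-73
= 1758/803
$ dayspinner.lunge n→-18
= 2235-06-29
$ dayspinner.dayname
= Monday
$ countbox.peek
= 1758/803
$ countbox.bump x→-9/2
= -3711/1606
$ countbox.amplify x→-63
= 233793/1606
$ dayspinner.yhop n→-2
= 2233-06-29
$ countbox.bump x→-33
= 180795/1606
$ dayspinner.spanto d→2234-10-14
= 472

Answer: 180795/1606


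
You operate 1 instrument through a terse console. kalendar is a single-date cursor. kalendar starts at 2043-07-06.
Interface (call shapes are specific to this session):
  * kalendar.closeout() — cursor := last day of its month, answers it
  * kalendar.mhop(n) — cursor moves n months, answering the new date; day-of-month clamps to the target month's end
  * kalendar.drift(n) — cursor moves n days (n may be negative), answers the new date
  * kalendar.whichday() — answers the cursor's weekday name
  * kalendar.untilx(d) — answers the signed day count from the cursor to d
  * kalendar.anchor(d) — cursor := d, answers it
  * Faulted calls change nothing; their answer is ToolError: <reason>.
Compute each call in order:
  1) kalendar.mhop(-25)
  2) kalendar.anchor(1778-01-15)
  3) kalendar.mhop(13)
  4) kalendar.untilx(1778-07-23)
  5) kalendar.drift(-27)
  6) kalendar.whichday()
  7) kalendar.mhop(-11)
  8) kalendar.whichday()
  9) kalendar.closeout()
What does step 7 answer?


Answer: 1778-02-19

Derivation:
% kalendar.mhop n→-25
:: 2041-06-06
% kalendar.anchor d→1778-01-15
:: 1778-01-15
% kalendar.mhop n→13
:: 1779-02-15
% kalendar.untilx d→1778-07-23
:: -207
% kalendar.drift n→-27
:: 1779-01-19
% kalendar.whichday
:: Tuesday
% kalendar.mhop n→-11
:: 1778-02-19
% kalendar.whichday
:: Thursday
% kalendar.closeout
:: 1778-02-28


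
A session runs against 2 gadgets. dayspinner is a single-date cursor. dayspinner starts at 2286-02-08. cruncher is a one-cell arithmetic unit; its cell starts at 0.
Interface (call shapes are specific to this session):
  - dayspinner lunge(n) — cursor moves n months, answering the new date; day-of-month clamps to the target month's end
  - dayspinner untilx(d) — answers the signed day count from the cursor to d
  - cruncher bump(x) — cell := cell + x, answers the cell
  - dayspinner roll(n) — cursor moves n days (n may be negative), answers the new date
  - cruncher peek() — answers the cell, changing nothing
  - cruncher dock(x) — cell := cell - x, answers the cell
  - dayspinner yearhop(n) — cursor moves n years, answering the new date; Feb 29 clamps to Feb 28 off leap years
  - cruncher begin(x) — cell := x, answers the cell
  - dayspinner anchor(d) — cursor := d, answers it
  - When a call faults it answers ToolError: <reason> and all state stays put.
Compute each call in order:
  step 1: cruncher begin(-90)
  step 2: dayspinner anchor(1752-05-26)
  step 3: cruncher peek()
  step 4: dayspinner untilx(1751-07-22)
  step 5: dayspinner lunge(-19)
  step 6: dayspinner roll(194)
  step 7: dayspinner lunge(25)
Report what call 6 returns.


Answer: 1751-05-08

Derivation:
·→ cruncher begin(-90)
·← -90
·→ dayspinner anchor(1752-05-26)
·← 1752-05-26
·→ cruncher peek()
·← -90
·→ dayspinner untilx(1751-07-22)
·← -309
·→ dayspinner lunge(-19)
·← 1750-10-26
·→ dayspinner roll(194)
·← 1751-05-08
·→ dayspinner lunge(25)
·← 1753-06-08


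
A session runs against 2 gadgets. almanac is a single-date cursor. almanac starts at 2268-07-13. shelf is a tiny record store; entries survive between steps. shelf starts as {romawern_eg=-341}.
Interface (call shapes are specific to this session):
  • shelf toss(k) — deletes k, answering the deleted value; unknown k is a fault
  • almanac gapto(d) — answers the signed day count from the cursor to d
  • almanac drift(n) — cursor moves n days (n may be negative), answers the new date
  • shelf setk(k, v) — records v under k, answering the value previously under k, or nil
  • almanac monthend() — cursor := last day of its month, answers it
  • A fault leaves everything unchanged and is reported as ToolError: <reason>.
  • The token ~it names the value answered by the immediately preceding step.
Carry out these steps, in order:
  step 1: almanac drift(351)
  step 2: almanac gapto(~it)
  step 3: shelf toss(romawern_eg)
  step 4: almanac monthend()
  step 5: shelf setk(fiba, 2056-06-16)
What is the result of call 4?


Answer: 2269-06-30

Derivation:
I try almanac drift(n='351'), → 2269-06-29.
I call almanac gapto(d='~it'), giving 0.
Now I run shelf toss(k='romawern_eg'), and observe -341.
I call almanac monthend(), and get 2269-06-30.
Next I call shelf setk(k='fiba', v='2056-06-16'), — result: nil.


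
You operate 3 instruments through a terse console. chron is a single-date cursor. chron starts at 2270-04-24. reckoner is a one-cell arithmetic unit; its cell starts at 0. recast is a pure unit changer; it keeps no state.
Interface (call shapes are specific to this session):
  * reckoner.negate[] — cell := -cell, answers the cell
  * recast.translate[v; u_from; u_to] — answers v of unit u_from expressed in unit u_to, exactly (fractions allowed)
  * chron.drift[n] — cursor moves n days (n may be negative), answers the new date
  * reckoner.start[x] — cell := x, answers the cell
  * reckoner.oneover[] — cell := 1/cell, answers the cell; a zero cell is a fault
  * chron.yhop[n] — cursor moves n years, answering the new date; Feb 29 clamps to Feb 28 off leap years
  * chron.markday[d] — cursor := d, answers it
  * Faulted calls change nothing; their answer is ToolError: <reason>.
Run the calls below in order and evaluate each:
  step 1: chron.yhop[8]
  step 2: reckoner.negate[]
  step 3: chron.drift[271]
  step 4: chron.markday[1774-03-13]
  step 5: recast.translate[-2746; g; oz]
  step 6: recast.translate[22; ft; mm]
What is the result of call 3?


Answer: 2279-01-20

Derivation:
→ chron.yhop(n→8)
← 2278-04-24
→ reckoner.negate()
← 0
→ chron.drift(n→271)
← 2279-01-20
→ chron.markday(d→1774-03-13)
← 1774-03-13
→ recast.translate(v→-2746, u_from→g, u_to→oz)
← -4393600000/45359237
→ recast.translate(v→22, u_from→ft, u_to→mm)
← 33528/5


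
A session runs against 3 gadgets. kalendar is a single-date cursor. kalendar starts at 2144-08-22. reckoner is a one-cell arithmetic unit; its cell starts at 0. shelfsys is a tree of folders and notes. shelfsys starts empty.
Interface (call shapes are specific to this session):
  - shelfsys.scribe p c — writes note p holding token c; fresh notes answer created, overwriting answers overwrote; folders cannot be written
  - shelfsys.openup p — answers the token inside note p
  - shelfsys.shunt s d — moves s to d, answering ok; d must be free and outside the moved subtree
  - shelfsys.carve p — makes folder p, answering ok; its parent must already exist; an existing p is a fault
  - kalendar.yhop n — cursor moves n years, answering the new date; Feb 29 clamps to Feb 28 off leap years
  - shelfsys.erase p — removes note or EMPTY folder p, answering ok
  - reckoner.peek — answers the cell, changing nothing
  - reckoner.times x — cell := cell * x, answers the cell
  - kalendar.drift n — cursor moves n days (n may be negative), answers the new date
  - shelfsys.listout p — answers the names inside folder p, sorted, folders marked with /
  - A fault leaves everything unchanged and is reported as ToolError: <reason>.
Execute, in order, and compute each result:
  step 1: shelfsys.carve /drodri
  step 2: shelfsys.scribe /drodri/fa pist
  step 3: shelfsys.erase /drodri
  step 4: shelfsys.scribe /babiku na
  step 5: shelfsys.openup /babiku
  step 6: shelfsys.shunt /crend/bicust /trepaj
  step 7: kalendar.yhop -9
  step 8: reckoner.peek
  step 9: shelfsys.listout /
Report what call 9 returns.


// shelfsys.carve(p='/drodri') : ok
// shelfsys.scribe(p='/drodri/fa', c='pist') : created
// shelfsys.erase(p='/drodri') : ToolError: not empty
// shelfsys.scribe(p='/babiku', c='na') : created
// shelfsys.openup(p='/babiku') : na
// shelfsys.shunt(s='/crend/bicust', d='/trepaj') : ToolError: not found
// kalendar.yhop(n='-9') : 2135-08-22
// reckoner.peek() : 0
// shelfsys.listout(p='/') : [babiku, drodri/]

Answer: [babiku, drodri/]


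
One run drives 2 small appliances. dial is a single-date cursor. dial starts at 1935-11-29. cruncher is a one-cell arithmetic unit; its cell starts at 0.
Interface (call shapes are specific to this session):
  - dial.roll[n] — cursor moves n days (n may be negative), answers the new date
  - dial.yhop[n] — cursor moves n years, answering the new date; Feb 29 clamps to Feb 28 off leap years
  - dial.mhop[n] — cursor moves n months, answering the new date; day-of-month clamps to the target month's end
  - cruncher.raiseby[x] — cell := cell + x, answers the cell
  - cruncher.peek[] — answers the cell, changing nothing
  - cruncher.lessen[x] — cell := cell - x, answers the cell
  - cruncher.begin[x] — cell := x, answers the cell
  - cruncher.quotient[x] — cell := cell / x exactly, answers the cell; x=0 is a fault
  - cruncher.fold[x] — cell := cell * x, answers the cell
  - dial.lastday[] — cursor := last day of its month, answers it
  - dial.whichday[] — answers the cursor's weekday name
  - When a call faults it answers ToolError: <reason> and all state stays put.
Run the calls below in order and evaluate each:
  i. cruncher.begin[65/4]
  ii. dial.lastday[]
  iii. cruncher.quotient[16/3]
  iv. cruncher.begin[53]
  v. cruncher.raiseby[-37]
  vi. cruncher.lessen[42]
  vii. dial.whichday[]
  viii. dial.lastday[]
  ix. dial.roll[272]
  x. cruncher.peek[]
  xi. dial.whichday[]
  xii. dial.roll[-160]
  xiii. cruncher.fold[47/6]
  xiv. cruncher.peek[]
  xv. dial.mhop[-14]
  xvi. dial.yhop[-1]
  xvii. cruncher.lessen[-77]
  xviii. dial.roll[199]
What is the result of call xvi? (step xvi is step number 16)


Answer: 1934-01-21

Derivation:
> cruncher.begin x=65/4
= 65/4
> dial.lastday
= 1935-11-30
> cruncher.quotient x=16/3
= 195/64
> cruncher.begin x=53
= 53
> cruncher.raiseby x=-37
= 16
> cruncher.lessen x=42
= -26
> dial.whichday
= Saturday
> dial.lastday
= 1935-11-30
> dial.roll n=272
= 1936-08-28
> cruncher.peek
= -26
> dial.whichday
= Friday
> dial.roll n=-160
= 1936-03-21
> cruncher.fold x=47/6
= -611/3
> cruncher.peek
= -611/3
> dial.mhop n=-14
= 1935-01-21
> dial.yhop n=-1
= 1934-01-21
> cruncher.lessen x=-77
= -380/3
> dial.roll n=199
= 1934-08-08


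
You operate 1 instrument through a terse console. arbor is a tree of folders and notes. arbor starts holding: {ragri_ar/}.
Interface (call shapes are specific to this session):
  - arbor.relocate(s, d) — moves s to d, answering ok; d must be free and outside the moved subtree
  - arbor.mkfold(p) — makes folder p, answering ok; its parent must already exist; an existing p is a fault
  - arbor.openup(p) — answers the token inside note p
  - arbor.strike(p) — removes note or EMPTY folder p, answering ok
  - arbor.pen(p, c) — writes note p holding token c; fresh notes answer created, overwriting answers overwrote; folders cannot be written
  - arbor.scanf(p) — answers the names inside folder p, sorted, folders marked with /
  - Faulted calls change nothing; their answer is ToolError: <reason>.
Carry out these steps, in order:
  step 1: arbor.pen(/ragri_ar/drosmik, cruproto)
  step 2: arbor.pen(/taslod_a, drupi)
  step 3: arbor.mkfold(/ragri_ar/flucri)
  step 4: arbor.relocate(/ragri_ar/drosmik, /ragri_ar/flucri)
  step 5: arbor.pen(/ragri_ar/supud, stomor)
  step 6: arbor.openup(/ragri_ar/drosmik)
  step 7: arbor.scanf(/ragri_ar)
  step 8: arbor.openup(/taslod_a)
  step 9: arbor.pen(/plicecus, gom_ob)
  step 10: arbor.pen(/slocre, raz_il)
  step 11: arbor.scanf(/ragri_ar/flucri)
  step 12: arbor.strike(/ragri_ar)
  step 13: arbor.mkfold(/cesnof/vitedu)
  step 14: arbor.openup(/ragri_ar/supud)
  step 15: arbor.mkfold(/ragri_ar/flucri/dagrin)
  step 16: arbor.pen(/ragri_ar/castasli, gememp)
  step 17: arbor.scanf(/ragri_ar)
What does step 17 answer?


Answer: [castasli, drosmik, flucri/, supud]

Derivation:
>>> arbor.pen p=/ragri_ar/drosmik c=cruproto
  created
>>> arbor.pen p=/taslod_a c=drupi
  created
>>> arbor.mkfold p=/ragri_ar/flucri
  ok
>>> arbor.relocate s=/ragri_ar/drosmik d=/ragri_ar/flucri
  ToolError: exists
>>> arbor.pen p=/ragri_ar/supud c=stomor
  created
>>> arbor.openup p=/ragri_ar/drosmik
  cruproto
>>> arbor.scanf p=/ragri_ar
  [drosmik, flucri/, supud]
>>> arbor.openup p=/taslod_a
  drupi
>>> arbor.pen p=/plicecus c=gom_ob
  created
>>> arbor.pen p=/slocre c=raz_il
  created
>>> arbor.scanf p=/ragri_ar/flucri
  []
>>> arbor.strike p=/ragri_ar
  ToolError: not empty
>>> arbor.mkfold p=/cesnof/vitedu
  ToolError: no parent
>>> arbor.openup p=/ragri_ar/supud
  stomor
>>> arbor.mkfold p=/ragri_ar/flucri/dagrin
  ok
>>> arbor.pen p=/ragri_ar/castasli c=gememp
  created
>>> arbor.scanf p=/ragri_ar
  [castasli, drosmik, flucri/, supud]


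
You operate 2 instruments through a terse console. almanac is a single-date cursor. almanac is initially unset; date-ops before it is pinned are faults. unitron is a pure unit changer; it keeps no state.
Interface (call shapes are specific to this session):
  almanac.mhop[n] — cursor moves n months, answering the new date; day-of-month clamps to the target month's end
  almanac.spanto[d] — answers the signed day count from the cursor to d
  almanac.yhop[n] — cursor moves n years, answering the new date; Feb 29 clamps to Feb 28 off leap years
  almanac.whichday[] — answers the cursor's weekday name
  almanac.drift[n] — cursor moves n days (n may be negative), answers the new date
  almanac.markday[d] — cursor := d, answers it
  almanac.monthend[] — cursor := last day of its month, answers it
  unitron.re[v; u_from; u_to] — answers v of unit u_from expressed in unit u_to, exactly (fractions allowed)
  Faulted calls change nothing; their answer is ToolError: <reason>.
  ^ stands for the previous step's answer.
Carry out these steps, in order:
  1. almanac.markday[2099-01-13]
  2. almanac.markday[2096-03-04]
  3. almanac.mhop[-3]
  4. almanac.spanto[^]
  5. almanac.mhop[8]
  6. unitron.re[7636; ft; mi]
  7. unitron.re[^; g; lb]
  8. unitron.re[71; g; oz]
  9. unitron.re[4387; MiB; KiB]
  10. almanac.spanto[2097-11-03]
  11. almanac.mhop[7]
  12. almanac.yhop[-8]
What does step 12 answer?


% markday 2099-01-13
= 2099-01-13
% markday 2096-03-04
= 2096-03-04
% mhop -3
= 2095-12-04
% spanto ^
= 0
% mhop 8
= 2096-08-04
% re 7636 ft mi
= 1909/1320
% re ^ g lb
= 4772500/1496854821
% re 71 g oz
= 113600000/45359237
% re 4387 MiB KiB
= 4492288
% spanto 2097-11-03
= 456
% mhop 7
= 2097-03-04
% yhop -8
= 2089-03-04

Answer: 2089-03-04


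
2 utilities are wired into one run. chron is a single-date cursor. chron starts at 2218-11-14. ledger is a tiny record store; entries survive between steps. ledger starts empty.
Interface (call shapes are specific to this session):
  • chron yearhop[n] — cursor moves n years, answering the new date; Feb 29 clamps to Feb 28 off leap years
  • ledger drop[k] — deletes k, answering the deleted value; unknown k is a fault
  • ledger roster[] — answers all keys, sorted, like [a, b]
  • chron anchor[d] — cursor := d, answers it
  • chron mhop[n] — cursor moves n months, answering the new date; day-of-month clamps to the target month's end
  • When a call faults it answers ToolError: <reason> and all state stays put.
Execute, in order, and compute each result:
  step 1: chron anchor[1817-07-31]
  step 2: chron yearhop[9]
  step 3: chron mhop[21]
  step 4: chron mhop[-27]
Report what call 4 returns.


# 1. chron anchor(d→1817-07-31) => 1817-07-31
# 2. chron yearhop(n→9) => 1826-07-31
# 3. chron mhop(n→21) => 1828-04-30
# 4. chron mhop(n→-27) => 1826-01-30

Answer: 1826-01-30


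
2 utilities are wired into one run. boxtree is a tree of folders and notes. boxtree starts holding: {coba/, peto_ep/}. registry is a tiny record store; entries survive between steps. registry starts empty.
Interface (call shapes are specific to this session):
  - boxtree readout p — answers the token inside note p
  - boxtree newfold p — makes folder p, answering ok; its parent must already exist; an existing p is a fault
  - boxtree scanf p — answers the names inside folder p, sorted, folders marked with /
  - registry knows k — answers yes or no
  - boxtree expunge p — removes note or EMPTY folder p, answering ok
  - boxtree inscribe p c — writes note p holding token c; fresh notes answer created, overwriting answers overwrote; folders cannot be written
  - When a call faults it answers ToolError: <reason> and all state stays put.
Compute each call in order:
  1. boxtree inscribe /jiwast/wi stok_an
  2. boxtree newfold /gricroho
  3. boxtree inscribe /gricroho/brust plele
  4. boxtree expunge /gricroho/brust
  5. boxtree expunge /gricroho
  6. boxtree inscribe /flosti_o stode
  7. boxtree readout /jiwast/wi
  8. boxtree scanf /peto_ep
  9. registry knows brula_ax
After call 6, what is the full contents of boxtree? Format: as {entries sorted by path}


·→ boxtree inscribe(/jiwast/wi, stok_an)
·← ToolError: no parent
·→ boxtree newfold(/gricroho)
·← ok
·→ boxtree inscribe(/gricroho/brust, plele)
·← created
·→ boxtree expunge(/gricroho/brust)
·← ok
·→ boxtree expunge(/gricroho)
·← ok
·→ boxtree inscribe(/flosti_o, stode)
·← created
·→ boxtree readout(/jiwast/wi)
·← ToolError: not found
·→ boxtree scanf(/peto_ep)
·← []
·→ registry knows(brula_ax)
·← no

Answer: {coba/, flosti_o=stode, peto_ep/}


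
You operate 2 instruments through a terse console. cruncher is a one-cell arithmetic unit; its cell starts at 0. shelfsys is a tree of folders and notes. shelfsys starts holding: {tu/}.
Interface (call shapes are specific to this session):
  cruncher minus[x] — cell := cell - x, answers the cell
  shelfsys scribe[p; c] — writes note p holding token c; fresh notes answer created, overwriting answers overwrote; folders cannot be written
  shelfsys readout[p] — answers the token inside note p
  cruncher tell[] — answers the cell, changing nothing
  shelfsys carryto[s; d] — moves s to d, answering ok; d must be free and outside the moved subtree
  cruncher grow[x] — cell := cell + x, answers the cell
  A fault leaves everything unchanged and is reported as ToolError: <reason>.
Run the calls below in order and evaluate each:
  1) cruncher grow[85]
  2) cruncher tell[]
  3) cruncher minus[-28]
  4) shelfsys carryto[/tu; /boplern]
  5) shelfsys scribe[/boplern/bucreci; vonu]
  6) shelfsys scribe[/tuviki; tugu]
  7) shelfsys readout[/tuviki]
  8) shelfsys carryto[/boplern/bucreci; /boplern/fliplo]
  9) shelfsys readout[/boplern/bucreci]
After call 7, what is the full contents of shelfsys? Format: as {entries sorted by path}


;; cruncher grow(x→85) ~> 85
;; cruncher tell() ~> 85
;; cruncher minus(x→-28) ~> 113
;; shelfsys carryto(s→/tu, d→/boplern) ~> ok
;; shelfsys scribe(p→/boplern/bucreci, c→vonu) ~> created
;; shelfsys scribe(p→/tuviki, c→tugu) ~> created
;; shelfsys readout(p→/tuviki) ~> tugu
;; shelfsys carryto(s→/boplern/bucreci, d→/boplern/fliplo) ~> ok
;; shelfsys readout(p→/boplern/bucreci) ~> ToolError: not found

Answer: {boplern/, boplern/bucreci=vonu, tuviki=tugu}


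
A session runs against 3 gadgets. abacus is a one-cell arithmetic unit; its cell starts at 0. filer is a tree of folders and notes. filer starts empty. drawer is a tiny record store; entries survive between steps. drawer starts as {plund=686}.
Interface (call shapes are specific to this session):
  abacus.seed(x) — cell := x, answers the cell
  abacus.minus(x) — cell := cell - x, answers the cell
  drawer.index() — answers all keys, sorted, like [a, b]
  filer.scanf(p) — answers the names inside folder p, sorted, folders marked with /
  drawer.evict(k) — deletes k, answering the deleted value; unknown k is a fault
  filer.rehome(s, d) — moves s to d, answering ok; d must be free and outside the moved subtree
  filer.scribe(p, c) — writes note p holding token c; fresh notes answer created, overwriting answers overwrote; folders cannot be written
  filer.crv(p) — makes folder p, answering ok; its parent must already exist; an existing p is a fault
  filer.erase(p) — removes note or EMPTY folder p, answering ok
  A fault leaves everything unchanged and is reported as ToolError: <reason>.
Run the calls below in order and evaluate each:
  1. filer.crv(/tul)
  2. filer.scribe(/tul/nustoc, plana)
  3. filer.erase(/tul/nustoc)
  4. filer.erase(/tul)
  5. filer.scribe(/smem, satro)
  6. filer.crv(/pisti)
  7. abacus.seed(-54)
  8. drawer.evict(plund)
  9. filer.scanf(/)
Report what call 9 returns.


I invoke filer.crv passing p→/tul, yielding ok.
I run filer.scribe passing p→/tul/nustoc, c→plana, and observe created.
Next I call filer.erase passing p→/tul/nustoc, and get ok.
Then filer.erase passing p→/tul: ok.
I use filer.scribe passing p→/smem, c→satro, which returns created.
Calling filer.crv passing p→/pisti: ok.
I call abacus.seed passing x→-54, → -54.
Invoking drawer.evict passing k→plund, and observe 686.
Invoking filer.scanf passing p→/, giving [pisti/, smem].

Answer: [pisti/, smem]


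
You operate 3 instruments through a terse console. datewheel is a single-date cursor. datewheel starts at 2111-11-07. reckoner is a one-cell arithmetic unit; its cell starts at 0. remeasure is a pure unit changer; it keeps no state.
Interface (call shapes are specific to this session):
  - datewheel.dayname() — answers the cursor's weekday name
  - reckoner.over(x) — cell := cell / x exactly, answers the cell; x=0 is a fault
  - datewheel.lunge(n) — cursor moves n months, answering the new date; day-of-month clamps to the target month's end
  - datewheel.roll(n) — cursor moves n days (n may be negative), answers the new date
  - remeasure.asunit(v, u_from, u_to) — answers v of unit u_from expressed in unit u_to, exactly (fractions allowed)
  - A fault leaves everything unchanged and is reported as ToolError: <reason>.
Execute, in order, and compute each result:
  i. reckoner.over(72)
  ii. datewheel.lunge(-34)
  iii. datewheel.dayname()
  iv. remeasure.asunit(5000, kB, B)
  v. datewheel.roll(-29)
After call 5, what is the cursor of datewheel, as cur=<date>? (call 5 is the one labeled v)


Answer: cur=2108-12-09

Derivation:
# 1. reckoner.over(x=72) => 0
# 2. datewheel.lunge(n=-34) => 2109-01-07
# 3. datewheel.dayname() => Monday
# 4. remeasure.asunit(v=5000, u_from=kB, u_to=B) => 5000000
# 5. datewheel.roll(n=-29) => 2108-12-09


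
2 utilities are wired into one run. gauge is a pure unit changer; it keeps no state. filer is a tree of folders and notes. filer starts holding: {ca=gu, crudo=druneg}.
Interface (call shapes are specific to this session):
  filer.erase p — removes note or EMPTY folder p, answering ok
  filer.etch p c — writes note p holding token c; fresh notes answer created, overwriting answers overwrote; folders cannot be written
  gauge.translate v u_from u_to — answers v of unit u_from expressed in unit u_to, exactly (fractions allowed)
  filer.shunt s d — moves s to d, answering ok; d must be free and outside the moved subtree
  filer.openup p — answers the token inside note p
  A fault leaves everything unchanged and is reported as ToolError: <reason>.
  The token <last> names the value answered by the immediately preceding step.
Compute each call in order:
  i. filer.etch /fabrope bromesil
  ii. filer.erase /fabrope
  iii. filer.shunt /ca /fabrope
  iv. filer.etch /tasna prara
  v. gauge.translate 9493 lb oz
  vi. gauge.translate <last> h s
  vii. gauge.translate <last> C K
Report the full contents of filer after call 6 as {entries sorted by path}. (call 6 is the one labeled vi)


;; 1. filer.etch(p: /fabrope, c: bromesil) == created
;; 2. filer.erase(p: /fabrope) == ok
;; 3. filer.shunt(s: /ca, d: /fabrope) == ok
;; 4. filer.etch(p: /tasna, c: prara) == created
;; 5. gauge.translate(v: 9493, u_from: lb, u_to: oz) == 151888
;; 6. gauge.translate(v: <last>, u_from: h, u_to: s) == 546796800
;; 7. gauge.translate(v: <last>, u_from: C, u_to: K) == 10935941463/20

Answer: {crudo=druneg, fabrope=gu, tasna=prara}


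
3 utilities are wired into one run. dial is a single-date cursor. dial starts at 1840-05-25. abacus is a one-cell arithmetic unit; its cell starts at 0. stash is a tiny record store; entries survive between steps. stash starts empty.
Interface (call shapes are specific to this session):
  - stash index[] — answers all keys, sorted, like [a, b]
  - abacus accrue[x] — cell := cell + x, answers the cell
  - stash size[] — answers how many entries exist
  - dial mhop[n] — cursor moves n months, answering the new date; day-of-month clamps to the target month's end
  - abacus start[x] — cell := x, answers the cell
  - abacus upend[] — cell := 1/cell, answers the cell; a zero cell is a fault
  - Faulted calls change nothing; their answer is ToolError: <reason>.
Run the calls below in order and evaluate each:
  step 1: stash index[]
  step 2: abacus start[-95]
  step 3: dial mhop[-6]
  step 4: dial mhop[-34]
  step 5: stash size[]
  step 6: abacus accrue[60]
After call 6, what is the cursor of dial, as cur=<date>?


>>> stash index
:: []
>>> abacus start -95
:: -95
>>> dial mhop -6
:: 1839-11-25
>>> dial mhop -34
:: 1837-01-25
>>> stash size
:: 0
>>> abacus accrue 60
:: -35

Answer: cur=1837-01-25


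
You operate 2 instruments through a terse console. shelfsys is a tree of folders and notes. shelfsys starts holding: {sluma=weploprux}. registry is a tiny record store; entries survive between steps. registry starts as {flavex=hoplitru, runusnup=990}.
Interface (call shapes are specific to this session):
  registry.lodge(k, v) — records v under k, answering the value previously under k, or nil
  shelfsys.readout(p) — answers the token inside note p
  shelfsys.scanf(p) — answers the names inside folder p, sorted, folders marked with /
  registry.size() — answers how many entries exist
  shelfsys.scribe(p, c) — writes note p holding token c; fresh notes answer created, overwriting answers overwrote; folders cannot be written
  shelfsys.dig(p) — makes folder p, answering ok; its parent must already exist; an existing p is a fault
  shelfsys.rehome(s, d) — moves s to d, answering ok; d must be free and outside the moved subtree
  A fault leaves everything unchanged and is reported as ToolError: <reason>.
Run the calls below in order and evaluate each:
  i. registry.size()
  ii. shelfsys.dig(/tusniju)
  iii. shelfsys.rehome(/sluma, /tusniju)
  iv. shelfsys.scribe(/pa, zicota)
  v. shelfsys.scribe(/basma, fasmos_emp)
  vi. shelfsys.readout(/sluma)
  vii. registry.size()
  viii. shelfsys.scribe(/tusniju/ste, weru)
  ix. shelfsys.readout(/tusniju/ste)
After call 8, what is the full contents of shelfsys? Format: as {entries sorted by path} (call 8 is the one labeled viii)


Answer: {basma=fasmos_emp, pa=zicota, sluma=weploprux, tusniju/, tusniju/ste=weru}

Derivation:
> registry.size
:: 2
> shelfsys.dig p=/tusniju
:: ok
> shelfsys.rehome s=/sluma d=/tusniju
:: ToolError: exists
> shelfsys.scribe p=/pa c=zicota
:: created
> shelfsys.scribe p=/basma c=fasmos_emp
:: created
> shelfsys.readout p=/sluma
:: weploprux
> registry.size
:: 2
> shelfsys.scribe p=/tusniju/ste c=weru
:: created
> shelfsys.readout p=/tusniju/ste
:: weru


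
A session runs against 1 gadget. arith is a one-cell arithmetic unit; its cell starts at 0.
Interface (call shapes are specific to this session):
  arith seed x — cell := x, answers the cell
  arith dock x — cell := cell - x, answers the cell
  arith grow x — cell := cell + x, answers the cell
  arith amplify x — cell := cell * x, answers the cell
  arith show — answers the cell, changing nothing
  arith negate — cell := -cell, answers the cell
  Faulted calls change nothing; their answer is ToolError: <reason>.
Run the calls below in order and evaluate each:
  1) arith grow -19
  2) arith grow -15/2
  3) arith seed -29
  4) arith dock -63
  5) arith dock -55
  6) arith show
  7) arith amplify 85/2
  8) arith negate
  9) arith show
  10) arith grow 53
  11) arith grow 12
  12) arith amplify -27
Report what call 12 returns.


Answer: 200745/2

Derivation:
>> arith grow(x='-19')
<< -19
>> arith grow(x='-15/2')
<< -53/2
>> arith seed(x='-29')
<< -29
>> arith dock(x='-63')
<< 34
>> arith dock(x='-55')
<< 89
>> arith show()
<< 89
>> arith amplify(x='85/2')
<< 7565/2
>> arith negate()
<< -7565/2
>> arith show()
<< -7565/2
>> arith grow(x='53')
<< -7459/2
>> arith grow(x='12')
<< -7435/2
>> arith amplify(x='-27')
<< 200745/2


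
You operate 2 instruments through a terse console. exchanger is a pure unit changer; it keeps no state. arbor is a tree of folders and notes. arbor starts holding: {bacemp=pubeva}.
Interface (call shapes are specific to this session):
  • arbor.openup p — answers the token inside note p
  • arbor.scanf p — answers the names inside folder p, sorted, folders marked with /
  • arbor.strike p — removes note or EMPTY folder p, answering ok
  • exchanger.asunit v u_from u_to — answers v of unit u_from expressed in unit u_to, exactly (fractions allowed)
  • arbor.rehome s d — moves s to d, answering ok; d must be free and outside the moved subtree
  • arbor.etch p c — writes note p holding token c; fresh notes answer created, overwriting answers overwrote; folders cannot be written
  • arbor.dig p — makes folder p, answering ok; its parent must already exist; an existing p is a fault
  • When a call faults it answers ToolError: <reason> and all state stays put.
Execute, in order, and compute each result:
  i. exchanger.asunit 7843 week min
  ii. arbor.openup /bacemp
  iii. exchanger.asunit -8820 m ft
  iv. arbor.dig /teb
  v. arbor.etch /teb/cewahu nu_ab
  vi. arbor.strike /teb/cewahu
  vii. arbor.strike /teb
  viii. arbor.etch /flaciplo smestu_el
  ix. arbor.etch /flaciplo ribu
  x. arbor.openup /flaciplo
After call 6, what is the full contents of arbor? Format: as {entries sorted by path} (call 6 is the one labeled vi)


Answer: {bacemp=pubeva, teb/}

Derivation:
Calling exchanger.asunit using v=7843, u_from=week, u_to=min: 79057440.
Now I run arbor.openup using p=/bacemp: pubeva.
Using exchanger.asunit using v=-8820, u_from=m, u_to=ft, which returns -3675000/127.
I use arbor.dig using p=/teb, and get ok.
Next I call arbor.etch using p=/teb/cewahu, c=nu_ab, which returns created.
I run arbor.strike using p=/teb/cewahu: ok.
Invoking arbor.strike using p=/teb, giving ok.
I try arbor.etch using p=/flaciplo, c=smestu_el, → created.
Next I call arbor.etch using p=/flaciplo, c=ribu, giving overwrote.
I call arbor.openup using p=/flaciplo, and observe ribu.


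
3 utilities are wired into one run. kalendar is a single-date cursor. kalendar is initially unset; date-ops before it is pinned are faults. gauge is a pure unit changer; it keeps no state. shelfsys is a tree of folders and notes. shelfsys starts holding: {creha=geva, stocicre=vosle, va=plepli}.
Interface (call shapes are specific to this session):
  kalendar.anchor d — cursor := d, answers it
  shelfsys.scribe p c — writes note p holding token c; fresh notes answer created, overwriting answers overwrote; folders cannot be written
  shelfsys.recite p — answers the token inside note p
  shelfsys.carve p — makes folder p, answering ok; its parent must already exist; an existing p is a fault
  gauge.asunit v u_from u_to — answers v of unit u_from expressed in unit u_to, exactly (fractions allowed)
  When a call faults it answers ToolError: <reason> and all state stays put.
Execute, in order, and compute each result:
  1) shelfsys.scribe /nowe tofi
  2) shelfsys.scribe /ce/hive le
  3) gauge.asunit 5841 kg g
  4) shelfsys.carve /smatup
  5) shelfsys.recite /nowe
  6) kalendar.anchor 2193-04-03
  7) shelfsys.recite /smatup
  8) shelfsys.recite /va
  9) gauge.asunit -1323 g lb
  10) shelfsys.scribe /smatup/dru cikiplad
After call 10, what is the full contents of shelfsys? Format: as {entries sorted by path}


Answer: {creha=geva, nowe=tofi, smatup/, smatup/dru=cikiplad, stocicre=vosle, va=plepli}

Derivation:
==> shelfsys.scribe(p: /nowe, c: tofi)
<== created
==> shelfsys.scribe(p: /ce/hive, c: le)
<== ToolError: no parent
==> gauge.asunit(v: 5841, u_from: kg, u_to: g)
<== 5841000
==> shelfsys.carve(p: /smatup)
<== ok
==> shelfsys.recite(p: /nowe)
<== tofi
==> kalendar.anchor(d: 2193-04-03)
<== 2193-04-03
==> shelfsys.recite(p: /smatup)
<== ToolError: is a directory
==> shelfsys.recite(p: /va)
<== plepli
==> gauge.asunit(v: -1323, u_from: g, u_to: lb)
<== -18900000/6479891
==> shelfsys.scribe(p: /smatup/dru, c: cikiplad)
<== created
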